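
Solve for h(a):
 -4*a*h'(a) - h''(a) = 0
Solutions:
 h(a) = C1 + C2*erf(sqrt(2)*a)


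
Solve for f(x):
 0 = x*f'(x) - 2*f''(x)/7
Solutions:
 f(x) = C1 + C2*erfi(sqrt(7)*x/2)


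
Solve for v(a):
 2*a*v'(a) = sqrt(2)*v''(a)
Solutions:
 v(a) = C1 + C2*erfi(2^(3/4)*a/2)


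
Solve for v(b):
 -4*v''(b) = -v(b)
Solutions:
 v(b) = C1*exp(-b/2) + C2*exp(b/2)


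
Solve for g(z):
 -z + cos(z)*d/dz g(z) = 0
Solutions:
 g(z) = C1 + Integral(z/cos(z), z)


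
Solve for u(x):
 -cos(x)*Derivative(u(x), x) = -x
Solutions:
 u(x) = C1 + Integral(x/cos(x), x)


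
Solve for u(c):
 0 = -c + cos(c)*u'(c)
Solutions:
 u(c) = C1 + Integral(c/cos(c), c)


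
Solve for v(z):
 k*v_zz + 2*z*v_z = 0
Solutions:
 v(z) = C1 + C2*sqrt(k)*erf(z*sqrt(1/k))


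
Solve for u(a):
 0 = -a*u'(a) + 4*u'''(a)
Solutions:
 u(a) = C1 + Integral(C2*airyai(2^(1/3)*a/2) + C3*airybi(2^(1/3)*a/2), a)


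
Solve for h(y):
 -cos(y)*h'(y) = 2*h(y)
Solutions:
 h(y) = C1*(sin(y) - 1)/(sin(y) + 1)


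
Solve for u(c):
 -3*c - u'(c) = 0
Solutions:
 u(c) = C1 - 3*c^2/2


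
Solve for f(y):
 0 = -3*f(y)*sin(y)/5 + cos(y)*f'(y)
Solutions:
 f(y) = C1/cos(y)^(3/5)


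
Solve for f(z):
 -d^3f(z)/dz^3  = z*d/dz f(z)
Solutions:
 f(z) = C1 + Integral(C2*airyai(-z) + C3*airybi(-z), z)


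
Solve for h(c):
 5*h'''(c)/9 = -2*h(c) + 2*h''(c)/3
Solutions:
 h(c) = C1*exp(c*(4/(15*sqrt(209) + 217)^(1/3) + 4 + (15*sqrt(209) + 217)^(1/3))/10)*sin(sqrt(3)*c*(-(15*sqrt(209) + 217)^(1/3) + 4/(15*sqrt(209) + 217)^(1/3))/10) + C2*exp(c*(4/(15*sqrt(209) + 217)^(1/3) + 4 + (15*sqrt(209) + 217)^(1/3))/10)*cos(sqrt(3)*c*(-(15*sqrt(209) + 217)^(1/3) + 4/(15*sqrt(209) + 217)^(1/3))/10) + C3*exp(c*(-(15*sqrt(209) + 217)^(1/3) - 4/(15*sqrt(209) + 217)^(1/3) + 2)/5)


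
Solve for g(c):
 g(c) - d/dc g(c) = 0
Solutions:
 g(c) = C1*exp(c)


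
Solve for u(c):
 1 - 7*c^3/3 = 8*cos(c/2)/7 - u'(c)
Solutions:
 u(c) = C1 + 7*c^4/12 - c + 16*sin(c/2)/7


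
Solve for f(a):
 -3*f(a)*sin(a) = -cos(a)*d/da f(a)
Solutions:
 f(a) = C1/cos(a)^3


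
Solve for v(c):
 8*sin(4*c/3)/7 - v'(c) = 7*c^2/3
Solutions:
 v(c) = C1 - 7*c^3/9 - 6*cos(4*c/3)/7


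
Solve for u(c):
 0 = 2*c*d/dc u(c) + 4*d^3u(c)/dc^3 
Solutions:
 u(c) = C1 + Integral(C2*airyai(-2^(2/3)*c/2) + C3*airybi(-2^(2/3)*c/2), c)


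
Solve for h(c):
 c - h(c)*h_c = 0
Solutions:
 h(c) = -sqrt(C1 + c^2)
 h(c) = sqrt(C1 + c^2)


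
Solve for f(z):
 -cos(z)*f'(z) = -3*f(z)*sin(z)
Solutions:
 f(z) = C1/cos(z)^3


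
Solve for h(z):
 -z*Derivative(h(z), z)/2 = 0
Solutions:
 h(z) = C1


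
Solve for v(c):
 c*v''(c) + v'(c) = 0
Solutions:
 v(c) = C1 + C2*log(c)


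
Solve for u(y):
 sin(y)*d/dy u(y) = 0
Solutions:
 u(y) = C1


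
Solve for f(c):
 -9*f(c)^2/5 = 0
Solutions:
 f(c) = 0


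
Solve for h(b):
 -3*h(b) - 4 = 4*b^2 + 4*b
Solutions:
 h(b) = -4*b^2/3 - 4*b/3 - 4/3


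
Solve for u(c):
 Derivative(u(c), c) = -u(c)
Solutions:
 u(c) = C1*exp(-c)


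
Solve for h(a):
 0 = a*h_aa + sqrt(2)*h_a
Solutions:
 h(a) = C1 + C2*a^(1 - sqrt(2))


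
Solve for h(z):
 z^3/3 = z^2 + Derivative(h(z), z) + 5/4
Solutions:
 h(z) = C1 + z^4/12 - z^3/3 - 5*z/4


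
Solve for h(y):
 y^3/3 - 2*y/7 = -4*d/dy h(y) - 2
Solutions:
 h(y) = C1 - y^4/48 + y^2/28 - y/2


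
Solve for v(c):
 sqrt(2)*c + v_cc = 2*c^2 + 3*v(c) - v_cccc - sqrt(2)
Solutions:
 v(c) = C1*exp(-sqrt(2)*c*sqrt(-1 + sqrt(13))/2) + C2*exp(sqrt(2)*c*sqrt(-1 + sqrt(13))/2) + C3*sin(sqrt(2)*c*sqrt(1 + sqrt(13))/2) + C4*cos(sqrt(2)*c*sqrt(1 + sqrt(13))/2) - 2*c^2/3 + sqrt(2)*c/3 - 4/9 + sqrt(2)/3


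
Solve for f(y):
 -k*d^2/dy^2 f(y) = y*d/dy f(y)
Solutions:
 f(y) = C1 + C2*sqrt(k)*erf(sqrt(2)*y*sqrt(1/k)/2)


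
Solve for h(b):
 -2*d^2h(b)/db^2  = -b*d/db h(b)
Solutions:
 h(b) = C1 + C2*erfi(b/2)


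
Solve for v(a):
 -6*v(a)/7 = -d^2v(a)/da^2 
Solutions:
 v(a) = C1*exp(-sqrt(42)*a/7) + C2*exp(sqrt(42)*a/7)


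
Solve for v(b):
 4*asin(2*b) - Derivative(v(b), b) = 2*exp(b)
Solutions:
 v(b) = C1 + 4*b*asin(2*b) + 2*sqrt(1 - 4*b^2) - 2*exp(b)


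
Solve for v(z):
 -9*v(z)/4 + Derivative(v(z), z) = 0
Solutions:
 v(z) = C1*exp(9*z/4)


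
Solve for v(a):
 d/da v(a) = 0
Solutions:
 v(a) = C1


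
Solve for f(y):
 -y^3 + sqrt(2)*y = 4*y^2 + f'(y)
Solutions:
 f(y) = C1 - y^4/4 - 4*y^3/3 + sqrt(2)*y^2/2


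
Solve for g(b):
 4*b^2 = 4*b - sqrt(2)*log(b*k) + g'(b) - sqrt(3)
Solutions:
 g(b) = C1 + 4*b^3/3 - 2*b^2 + sqrt(2)*b*log(b*k) + b*(-sqrt(2) + sqrt(3))


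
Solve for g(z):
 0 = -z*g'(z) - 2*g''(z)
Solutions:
 g(z) = C1 + C2*erf(z/2)


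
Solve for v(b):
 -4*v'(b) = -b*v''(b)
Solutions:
 v(b) = C1 + C2*b^5


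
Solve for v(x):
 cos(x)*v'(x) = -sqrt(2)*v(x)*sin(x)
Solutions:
 v(x) = C1*cos(x)^(sqrt(2))


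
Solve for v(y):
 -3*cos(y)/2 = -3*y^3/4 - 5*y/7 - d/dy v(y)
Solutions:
 v(y) = C1 - 3*y^4/16 - 5*y^2/14 + 3*sin(y)/2


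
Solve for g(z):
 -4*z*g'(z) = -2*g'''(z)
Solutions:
 g(z) = C1 + Integral(C2*airyai(2^(1/3)*z) + C3*airybi(2^(1/3)*z), z)


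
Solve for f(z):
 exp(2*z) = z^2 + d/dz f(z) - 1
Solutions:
 f(z) = C1 - z^3/3 + z + exp(2*z)/2


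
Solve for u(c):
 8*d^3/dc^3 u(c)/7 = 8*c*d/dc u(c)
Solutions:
 u(c) = C1 + Integral(C2*airyai(7^(1/3)*c) + C3*airybi(7^(1/3)*c), c)


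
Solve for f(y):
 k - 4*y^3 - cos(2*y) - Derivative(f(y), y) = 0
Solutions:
 f(y) = C1 + k*y - y^4 - sin(2*y)/2


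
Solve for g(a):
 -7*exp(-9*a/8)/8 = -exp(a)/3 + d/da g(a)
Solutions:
 g(a) = C1 + exp(a)/3 + 7*exp(-9*a/8)/9


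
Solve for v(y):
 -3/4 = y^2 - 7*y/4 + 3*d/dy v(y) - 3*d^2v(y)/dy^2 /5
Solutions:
 v(y) = C1 + C2*exp(5*y) - y^3/9 + 9*y^2/40 - 4*y/25


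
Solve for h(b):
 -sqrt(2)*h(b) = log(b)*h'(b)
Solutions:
 h(b) = C1*exp(-sqrt(2)*li(b))


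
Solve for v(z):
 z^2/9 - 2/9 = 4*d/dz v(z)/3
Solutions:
 v(z) = C1 + z^3/36 - z/6


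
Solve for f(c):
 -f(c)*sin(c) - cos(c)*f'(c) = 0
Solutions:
 f(c) = C1*cos(c)


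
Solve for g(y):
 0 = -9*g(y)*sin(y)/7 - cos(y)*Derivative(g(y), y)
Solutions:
 g(y) = C1*cos(y)^(9/7)


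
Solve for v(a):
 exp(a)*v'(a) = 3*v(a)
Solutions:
 v(a) = C1*exp(-3*exp(-a))


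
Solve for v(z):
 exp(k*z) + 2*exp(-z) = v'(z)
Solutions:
 v(z) = C1 - 2*exp(-z) + exp(k*z)/k


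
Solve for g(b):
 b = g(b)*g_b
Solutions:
 g(b) = -sqrt(C1 + b^2)
 g(b) = sqrt(C1 + b^2)


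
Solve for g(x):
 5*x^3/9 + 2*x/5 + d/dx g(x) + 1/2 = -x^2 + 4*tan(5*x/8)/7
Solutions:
 g(x) = C1 - 5*x^4/36 - x^3/3 - x^2/5 - x/2 - 32*log(cos(5*x/8))/35


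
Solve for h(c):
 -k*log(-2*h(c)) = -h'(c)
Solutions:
 Integral(1/(log(-_y) + log(2)), (_y, h(c))) = C1 + c*k


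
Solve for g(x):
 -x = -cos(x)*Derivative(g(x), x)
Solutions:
 g(x) = C1 + Integral(x/cos(x), x)


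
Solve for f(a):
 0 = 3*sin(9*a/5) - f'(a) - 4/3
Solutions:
 f(a) = C1 - 4*a/3 - 5*cos(9*a/5)/3


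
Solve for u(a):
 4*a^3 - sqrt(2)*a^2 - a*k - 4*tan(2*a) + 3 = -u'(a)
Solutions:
 u(a) = C1 - a^4 + sqrt(2)*a^3/3 + a^2*k/2 - 3*a - 2*log(cos(2*a))


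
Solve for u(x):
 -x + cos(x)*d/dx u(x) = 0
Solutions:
 u(x) = C1 + Integral(x/cos(x), x)


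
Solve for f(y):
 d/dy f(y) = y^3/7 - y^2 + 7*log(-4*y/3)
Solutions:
 f(y) = C1 + y^4/28 - y^3/3 + 7*y*log(-y) + 7*y*(-log(3) - 1 + 2*log(2))


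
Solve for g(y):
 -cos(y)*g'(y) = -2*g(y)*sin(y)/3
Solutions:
 g(y) = C1/cos(y)^(2/3)


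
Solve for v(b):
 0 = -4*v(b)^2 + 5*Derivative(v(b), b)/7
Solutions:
 v(b) = -5/(C1 + 28*b)


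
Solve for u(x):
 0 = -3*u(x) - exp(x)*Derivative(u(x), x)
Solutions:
 u(x) = C1*exp(3*exp(-x))


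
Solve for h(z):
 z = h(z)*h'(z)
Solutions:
 h(z) = -sqrt(C1 + z^2)
 h(z) = sqrt(C1 + z^2)


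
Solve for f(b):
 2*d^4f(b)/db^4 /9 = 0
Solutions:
 f(b) = C1 + C2*b + C3*b^2 + C4*b^3


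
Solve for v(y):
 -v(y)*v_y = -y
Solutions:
 v(y) = -sqrt(C1 + y^2)
 v(y) = sqrt(C1 + y^2)


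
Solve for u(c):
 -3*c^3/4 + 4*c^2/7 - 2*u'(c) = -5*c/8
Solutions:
 u(c) = C1 - 3*c^4/32 + 2*c^3/21 + 5*c^2/32


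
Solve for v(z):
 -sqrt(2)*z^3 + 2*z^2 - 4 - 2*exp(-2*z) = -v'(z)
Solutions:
 v(z) = C1 + sqrt(2)*z^4/4 - 2*z^3/3 + 4*z - exp(-2*z)


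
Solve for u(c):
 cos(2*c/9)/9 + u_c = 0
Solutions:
 u(c) = C1 - sin(2*c/9)/2


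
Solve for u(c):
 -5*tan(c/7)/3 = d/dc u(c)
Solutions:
 u(c) = C1 + 35*log(cos(c/7))/3


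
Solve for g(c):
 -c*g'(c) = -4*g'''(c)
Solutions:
 g(c) = C1 + Integral(C2*airyai(2^(1/3)*c/2) + C3*airybi(2^(1/3)*c/2), c)


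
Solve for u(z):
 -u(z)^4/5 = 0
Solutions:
 u(z) = 0


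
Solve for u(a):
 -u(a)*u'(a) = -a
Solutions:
 u(a) = -sqrt(C1 + a^2)
 u(a) = sqrt(C1 + a^2)


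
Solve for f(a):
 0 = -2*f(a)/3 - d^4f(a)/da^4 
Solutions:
 f(a) = (C1*sin(6^(3/4)*a/6) + C2*cos(6^(3/4)*a/6))*exp(-6^(3/4)*a/6) + (C3*sin(6^(3/4)*a/6) + C4*cos(6^(3/4)*a/6))*exp(6^(3/4)*a/6)


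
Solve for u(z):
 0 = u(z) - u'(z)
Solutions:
 u(z) = C1*exp(z)


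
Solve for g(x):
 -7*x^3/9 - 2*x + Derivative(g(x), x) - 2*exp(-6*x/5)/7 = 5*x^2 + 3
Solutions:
 g(x) = C1 + 7*x^4/36 + 5*x^3/3 + x^2 + 3*x - 5*exp(-6*x/5)/21


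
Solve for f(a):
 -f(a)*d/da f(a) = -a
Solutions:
 f(a) = -sqrt(C1 + a^2)
 f(a) = sqrt(C1 + a^2)


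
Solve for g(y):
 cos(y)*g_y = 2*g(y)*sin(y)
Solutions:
 g(y) = C1/cos(y)^2


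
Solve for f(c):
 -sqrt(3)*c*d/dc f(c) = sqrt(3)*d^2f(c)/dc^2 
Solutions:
 f(c) = C1 + C2*erf(sqrt(2)*c/2)


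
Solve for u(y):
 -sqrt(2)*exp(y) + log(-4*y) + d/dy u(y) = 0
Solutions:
 u(y) = C1 - y*log(-y) + y*(1 - 2*log(2)) + sqrt(2)*exp(y)


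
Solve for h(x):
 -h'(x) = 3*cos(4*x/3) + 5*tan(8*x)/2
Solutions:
 h(x) = C1 + 5*log(cos(8*x))/16 - 9*sin(4*x/3)/4


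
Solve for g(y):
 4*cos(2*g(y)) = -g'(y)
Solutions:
 g(y) = -asin((C1 + exp(16*y))/(C1 - exp(16*y)))/2 + pi/2
 g(y) = asin((C1 + exp(16*y))/(C1 - exp(16*y)))/2


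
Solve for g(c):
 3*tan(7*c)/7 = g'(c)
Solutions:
 g(c) = C1 - 3*log(cos(7*c))/49


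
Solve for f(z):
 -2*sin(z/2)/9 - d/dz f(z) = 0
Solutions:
 f(z) = C1 + 4*cos(z/2)/9


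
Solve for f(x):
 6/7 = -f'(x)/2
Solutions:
 f(x) = C1 - 12*x/7


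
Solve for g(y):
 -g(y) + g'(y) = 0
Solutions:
 g(y) = C1*exp(y)


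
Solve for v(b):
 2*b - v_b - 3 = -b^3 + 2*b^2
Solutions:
 v(b) = C1 + b^4/4 - 2*b^3/3 + b^2 - 3*b


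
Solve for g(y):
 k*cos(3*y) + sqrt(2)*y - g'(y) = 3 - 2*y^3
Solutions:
 g(y) = C1 + k*sin(3*y)/3 + y^4/2 + sqrt(2)*y^2/2 - 3*y


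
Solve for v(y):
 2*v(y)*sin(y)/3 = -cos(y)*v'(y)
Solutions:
 v(y) = C1*cos(y)^(2/3)


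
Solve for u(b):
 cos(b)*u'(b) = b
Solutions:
 u(b) = C1 + Integral(b/cos(b), b)


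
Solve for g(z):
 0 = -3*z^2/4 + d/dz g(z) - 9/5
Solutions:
 g(z) = C1 + z^3/4 + 9*z/5


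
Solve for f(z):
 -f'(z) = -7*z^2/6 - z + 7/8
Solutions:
 f(z) = C1 + 7*z^3/18 + z^2/2 - 7*z/8


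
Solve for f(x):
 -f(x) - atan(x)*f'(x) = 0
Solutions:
 f(x) = C1*exp(-Integral(1/atan(x), x))


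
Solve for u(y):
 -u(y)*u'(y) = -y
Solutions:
 u(y) = -sqrt(C1 + y^2)
 u(y) = sqrt(C1 + y^2)


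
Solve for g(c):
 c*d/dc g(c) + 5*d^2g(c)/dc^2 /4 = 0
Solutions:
 g(c) = C1 + C2*erf(sqrt(10)*c/5)


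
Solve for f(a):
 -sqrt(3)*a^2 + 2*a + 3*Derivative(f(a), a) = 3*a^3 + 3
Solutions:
 f(a) = C1 + a^4/4 + sqrt(3)*a^3/9 - a^2/3 + a


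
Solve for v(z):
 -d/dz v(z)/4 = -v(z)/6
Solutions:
 v(z) = C1*exp(2*z/3)


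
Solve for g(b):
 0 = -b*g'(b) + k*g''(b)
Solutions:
 g(b) = C1 + C2*erf(sqrt(2)*b*sqrt(-1/k)/2)/sqrt(-1/k)


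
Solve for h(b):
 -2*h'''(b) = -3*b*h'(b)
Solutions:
 h(b) = C1 + Integral(C2*airyai(2^(2/3)*3^(1/3)*b/2) + C3*airybi(2^(2/3)*3^(1/3)*b/2), b)


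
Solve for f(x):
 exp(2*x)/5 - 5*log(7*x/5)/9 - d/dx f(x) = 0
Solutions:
 f(x) = C1 - 5*x*log(x)/9 + 5*x*(-log(7) + 1 + log(5))/9 + exp(2*x)/10


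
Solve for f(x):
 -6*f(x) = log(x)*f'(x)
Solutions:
 f(x) = C1*exp(-6*li(x))


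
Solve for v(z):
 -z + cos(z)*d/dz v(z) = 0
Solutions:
 v(z) = C1 + Integral(z/cos(z), z)


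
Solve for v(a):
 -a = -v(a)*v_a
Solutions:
 v(a) = -sqrt(C1 + a^2)
 v(a) = sqrt(C1 + a^2)


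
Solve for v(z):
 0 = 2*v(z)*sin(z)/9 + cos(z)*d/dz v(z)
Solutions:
 v(z) = C1*cos(z)^(2/9)


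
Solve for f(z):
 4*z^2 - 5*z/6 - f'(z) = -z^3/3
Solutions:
 f(z) = C1 + z^4/12 + 4*z^3/3 - 5*z^2/12


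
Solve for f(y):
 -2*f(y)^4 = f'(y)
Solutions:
 f(y) = (-3^(2/3) - 3*3^(1/6)*I)*(1/(C1 + 2*y))^(1/3)/6
 f(y) = (-3^(2/3) + 3*3^(1/6)*I)*(1/(C1 + 2*y))^(1/3)/6
 f(y) = (1/(C1 + 6*y))^(1/3)


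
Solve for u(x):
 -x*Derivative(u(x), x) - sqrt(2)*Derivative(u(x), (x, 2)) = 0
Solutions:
 u(x) = C1 + C2*erf(2^(1/4)*x/2)


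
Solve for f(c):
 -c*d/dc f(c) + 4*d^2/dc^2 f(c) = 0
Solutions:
 f(c) = C1 + C2*erfi(sqrt(2)*c/4)


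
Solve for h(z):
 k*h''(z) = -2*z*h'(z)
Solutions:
 h(z) = C1 + C2*sqrt(k)*erf(z*sqrt(1/k))


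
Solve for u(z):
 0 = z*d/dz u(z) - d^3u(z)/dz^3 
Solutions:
 u(z) = C1 + Integral(C2*airyai(z) + C3*airybi(z), z)


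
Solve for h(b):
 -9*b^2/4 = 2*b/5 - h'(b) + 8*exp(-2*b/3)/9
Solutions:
 h(b) = C1 + 3*b^3/4 + b^2/5 - 4*exp(-2*b/3)/3


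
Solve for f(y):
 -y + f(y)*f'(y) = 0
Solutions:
 f(y) = -sqrt(C1 + y^2)
 f(y) = sqrt(C1 + y^2)


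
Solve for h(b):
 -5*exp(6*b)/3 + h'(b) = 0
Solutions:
 h(b) = C1 + 5*exp(6*b)/18


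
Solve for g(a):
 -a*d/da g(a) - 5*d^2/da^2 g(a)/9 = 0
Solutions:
 g(a) = C1 + C2*erf(3*sqrt(10)*a/10)


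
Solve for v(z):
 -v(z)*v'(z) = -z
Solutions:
 v(z) = -sqrt(C1 + z^2)
 v(z) = sqrt(C1 + z^2)


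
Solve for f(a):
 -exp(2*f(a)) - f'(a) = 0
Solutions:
 f(a) = log(-sqrt(-1/(C1 - a))) - log(2)/2
 f(a) = log(-1/(C1 - a))/2 - log(2)/2


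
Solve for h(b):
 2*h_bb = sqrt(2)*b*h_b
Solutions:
 h(b) = C1 + C2*erfi(2^(1/4)*b/2)


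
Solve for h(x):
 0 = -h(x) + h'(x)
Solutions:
 h(x) = C1*exp(x)


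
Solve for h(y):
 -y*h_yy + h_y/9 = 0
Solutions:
 h(y) = C1 + C2*y^(10/9)


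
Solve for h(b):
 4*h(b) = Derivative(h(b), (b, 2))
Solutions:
 h(b) = C1*exp(-2*b) + C2*exp(2*b)


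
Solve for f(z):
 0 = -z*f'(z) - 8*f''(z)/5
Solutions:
 f(z) = C1 + C2*erf(sqrt(5)*z/4)


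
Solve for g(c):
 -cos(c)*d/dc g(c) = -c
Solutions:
 g(c) = C1 + Integral(c/cos(c), c)


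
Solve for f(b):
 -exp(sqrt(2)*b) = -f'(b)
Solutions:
 f(b) = C1 + sqrt(2)*exp(sqrt(2)*b)/2


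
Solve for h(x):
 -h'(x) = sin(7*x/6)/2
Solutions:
 h(x) = C1 + 3*cos(7*x/6)/7


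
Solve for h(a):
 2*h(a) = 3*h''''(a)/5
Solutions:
 h(a) = C1*exp(-10^(1/4)*3^(3/4)*a/3) + C2*exp(10^(1/4)*3^(3/4)*a/3) + C3*sin(10^(1/4)*3^(3/4)*a/3) + C4*cos(10^(1/4)*3^(3/4)*a/3)


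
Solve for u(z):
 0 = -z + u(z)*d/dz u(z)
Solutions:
 u(z) = -sqrt(C1 + z^2)
 u(z) = sqrt(C1 + z^2)


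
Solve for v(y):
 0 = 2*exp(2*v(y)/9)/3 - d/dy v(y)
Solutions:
 v(y) = 9*log(-sqrt(-1/(C1 + 2*y))) - 9*log(2) + 9*log(6)/2 + 9*log(3)
 v(y) = 9*log(-1/(C1 + 2*y))/2 - 9*log(2) + 9*log(6)/2 + 9*log(3)


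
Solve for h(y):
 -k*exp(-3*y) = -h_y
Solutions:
 h(y) = C1 - k*exp(-3*y)/3


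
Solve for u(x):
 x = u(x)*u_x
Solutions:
 u(x) = -sqrt(C1 + x^2)
 u(x) = sqrt(C1 + x^2)


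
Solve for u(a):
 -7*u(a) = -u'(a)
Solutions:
 u(a) = C1*exp(7*a)


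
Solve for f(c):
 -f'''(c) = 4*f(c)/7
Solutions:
 f(c) = C3*exp(-14^(2/3)*c/7) + (C1*sin(14^(2/3)*sqrt(3)*c/14) + C2*cos(14^(2/3)*sqrt(3)*c/14))*exp(14^(2/3)*c/14)


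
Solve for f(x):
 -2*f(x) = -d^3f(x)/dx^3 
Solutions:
 f(x) = C3*exp(2^(1/3)*x) + (C1*sin(2^(1/3)*sqrt(3)*x/2) + C2*cos(2^(1/3)*sqrt(3)*x/2))*exp(-2^(1/3)*x/2)


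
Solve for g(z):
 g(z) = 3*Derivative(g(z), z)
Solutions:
 g(z) = C1*exp(z/3)


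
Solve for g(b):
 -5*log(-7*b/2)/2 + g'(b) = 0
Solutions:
 g(b) = C1 + 5*b*log(-b)/2 + 5*b*(-1 - log(2) + log(7))/2


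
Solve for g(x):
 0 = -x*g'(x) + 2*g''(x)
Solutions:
 g(x) = C1 + C2*erfi(x/2)


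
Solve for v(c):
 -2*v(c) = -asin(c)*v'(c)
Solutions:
 v(c) = C1*exp(2*Integral(1/asin(c), c))


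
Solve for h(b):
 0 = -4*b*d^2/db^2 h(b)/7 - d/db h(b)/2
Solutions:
 h(b) = C1 + C2*b^(1/8)


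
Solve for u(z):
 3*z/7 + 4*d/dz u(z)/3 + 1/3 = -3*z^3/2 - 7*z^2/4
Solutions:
 u(z) = C1 - 9*z^4/32 - 7*z^3/16 - 9*z^2/56 - z/4


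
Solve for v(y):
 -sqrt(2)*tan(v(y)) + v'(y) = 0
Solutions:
 v(y) = pi - asin(C1*exp(sqrt(2)*y))
 v(y) = asin(C1*exp(sqrt(2)*y))


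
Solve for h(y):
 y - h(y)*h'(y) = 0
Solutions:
 h(y) = -sqrt(C1 + y^2)
 h(y) = sqrt(C1 + y^2)


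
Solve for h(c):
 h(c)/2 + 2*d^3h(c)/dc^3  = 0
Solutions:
 h(c) = C3*exp(-2^(1/3)*c/2) + (C1*sin(2^(1/3)*sqrt(3)*c/4) + C2*cos(2^(1/3)*sqrt(3)*c/4))*exp(2^(1/3)*c/4)


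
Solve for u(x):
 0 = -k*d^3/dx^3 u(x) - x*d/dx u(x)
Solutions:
 u(x) = C1 + Integral(C2*airyai(x*(-1/k)^(1/3)) + C3*airybi(x*(-1/k)^(1/3)), x)


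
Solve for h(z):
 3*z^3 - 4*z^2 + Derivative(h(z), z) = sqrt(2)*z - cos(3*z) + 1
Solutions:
 h(z) = C1 - 3*z^4/4 + 4*z^3/3 + sqrt(2)*z^2/2 + z - sin(3*z)/3


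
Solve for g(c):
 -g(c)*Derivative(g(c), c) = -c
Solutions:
 g(c) = -sqrt(C1 + c^2)
 g(c) = sqrt(C1 + c^2)


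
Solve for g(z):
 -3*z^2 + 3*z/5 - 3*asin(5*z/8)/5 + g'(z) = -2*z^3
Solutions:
 g(z) = C1 - z^4/2 + z^3 - 3*z^2/10 + 3*z*asin(5*z/8)/5 + 3*sqrt(64 - 25*z^2)/25


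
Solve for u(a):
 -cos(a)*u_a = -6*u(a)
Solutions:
 u(a) = C1*(sin(a)^3 + 3*sin(a)^2 + 3*sin(a) + 1)/(sin(a)^3 - 3*sin(a)^2 + 3*sin(a) - 1)


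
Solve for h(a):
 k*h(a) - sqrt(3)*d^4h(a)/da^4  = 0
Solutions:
 h(a) = C1*exp(-3^(7/8)*a*k^(1/4)/3) + C2*exp(3^(7/8)*a*k^(1/4)/3) + C3*exp(-3^(7/8)*I*a*k^(1/4)/3) + C4*exp(3^(7/8)*I*a*k^(1/4)/3)


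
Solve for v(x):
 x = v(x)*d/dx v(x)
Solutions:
 v(x) = -sqrt(C1 + x^2)
 v(x) = sqrt(C1 + x^2)


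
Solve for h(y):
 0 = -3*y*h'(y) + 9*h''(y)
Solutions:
 h(y) = C1 + C2*erfi(sqrt(6)*y/6)


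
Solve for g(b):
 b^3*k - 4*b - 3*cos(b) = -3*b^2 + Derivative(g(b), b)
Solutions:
 g(b) = C1 + b^4*k/4 + b^3 - 2*b^2 - 3*sin(b)


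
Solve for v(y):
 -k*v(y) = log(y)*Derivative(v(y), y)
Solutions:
 v(y) = C1*exp(-k*li(y))


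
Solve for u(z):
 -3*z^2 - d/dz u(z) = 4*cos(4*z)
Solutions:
 u(z) = C1 - z^3 - sin(4*z)


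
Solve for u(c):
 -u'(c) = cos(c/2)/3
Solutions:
 u(c) = C1 - 2*sin(c/2)/3


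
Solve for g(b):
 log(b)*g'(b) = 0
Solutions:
 g(b) = C1


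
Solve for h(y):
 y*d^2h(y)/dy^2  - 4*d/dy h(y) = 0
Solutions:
 h(y) = C1 + C2*y^5


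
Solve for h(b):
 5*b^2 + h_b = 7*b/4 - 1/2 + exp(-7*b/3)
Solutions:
 h(b) = C1 - 5*b^3/3 + 7*b^2/8 - b/2 - 3*exp(-7*b/3)/7


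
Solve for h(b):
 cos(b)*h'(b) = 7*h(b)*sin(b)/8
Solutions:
 h(b) = C1/cos(b)^(7/8)


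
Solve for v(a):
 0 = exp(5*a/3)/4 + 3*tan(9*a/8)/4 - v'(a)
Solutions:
 v(a) = C1 + 3*exp(5*a/3)/20 - 2*log(cos(9*a/8))/3


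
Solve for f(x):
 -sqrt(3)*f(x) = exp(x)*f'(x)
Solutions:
 f(x) = C1*exp(sqrt(3)*exp(-x))


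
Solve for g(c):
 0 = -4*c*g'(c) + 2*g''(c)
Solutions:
 g(c) = C1 + C2*erfi(c)


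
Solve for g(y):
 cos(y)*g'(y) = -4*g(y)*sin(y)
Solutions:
 g(y) = C1*cos(y)^4


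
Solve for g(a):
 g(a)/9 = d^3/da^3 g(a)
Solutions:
 g(a) = C3*exp(3^(1/3)*a/3) + (C1*sin(3^(5/6)*a/6) + C2*cos(3^(5/6)*a/6))*exp(-3^(1/3)*a/6)


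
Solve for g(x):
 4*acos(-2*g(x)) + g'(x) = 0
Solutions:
 Integral(1/acos(-2*_y), (_y, g(x))) = C1 - 4*x


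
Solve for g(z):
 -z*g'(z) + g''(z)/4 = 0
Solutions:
 g(z) = C1 + C2*erfi(sqrt(2)*z)


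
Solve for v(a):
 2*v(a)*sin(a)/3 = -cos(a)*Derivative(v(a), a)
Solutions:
 v(a) = C1*cos(a)^(2/3)


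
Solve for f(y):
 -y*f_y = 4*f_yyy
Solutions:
 f(y) = C1 + Integral(C2*airyai(-2^(1/3)*y/2) + C3*airybi(-2^(1/3)*y/2), y)


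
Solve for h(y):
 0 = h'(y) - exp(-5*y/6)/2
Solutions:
 h(y) = C1 - 3*exp(-5*y/6)/5


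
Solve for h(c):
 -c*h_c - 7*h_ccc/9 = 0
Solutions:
 h(c) = C1 + Integral(C2*airyai(-21^(2/3)*c/7) + C3*airybi(-21^(2/3)*c/7), c)


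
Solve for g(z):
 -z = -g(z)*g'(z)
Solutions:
 g(z) = -sqrt(C1 + z^2)
 g(z) = sqrt(C1 + z^2)


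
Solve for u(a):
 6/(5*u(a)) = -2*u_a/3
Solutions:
 u(a) = -sqrt(C1 - 90*a)/5
 u(a) = sqrt(C1 - 90*a)/5


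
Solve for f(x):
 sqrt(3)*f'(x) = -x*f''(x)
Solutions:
 f(x) = C1 + C2*x^(1 - sqrt(3))


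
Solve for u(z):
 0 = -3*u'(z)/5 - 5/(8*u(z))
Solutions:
 u(z) = -sqrt(C1 - 75*z)/6
 u(z) = sqrt(C1 - 75*z)/6


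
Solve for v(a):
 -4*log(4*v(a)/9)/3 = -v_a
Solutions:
 -3*Integral(1/(log(_y) - 2*log(3) + 2*log(2)), (_y, v(a)))/4 = C1 - a


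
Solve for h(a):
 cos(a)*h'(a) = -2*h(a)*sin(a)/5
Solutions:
 h(a) = C1*cos(a)^(2/5)


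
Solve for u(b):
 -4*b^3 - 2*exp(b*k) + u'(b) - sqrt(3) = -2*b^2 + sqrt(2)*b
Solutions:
 u(b) = C1 + b^4 - 2*b^3/3 + sqrt(2)*b^2/2 + sqrt(3)*b + 2*exp(b*k)/k


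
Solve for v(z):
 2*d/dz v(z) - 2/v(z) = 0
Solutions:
 v(z) = -sqrt(C1 + 2*z)
 v(z) = sqrt(C1 + 2*z)


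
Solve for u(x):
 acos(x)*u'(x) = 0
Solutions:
 u(x) = C1


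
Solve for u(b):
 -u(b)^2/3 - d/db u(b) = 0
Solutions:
 u(b) = 3/(C1 + b)


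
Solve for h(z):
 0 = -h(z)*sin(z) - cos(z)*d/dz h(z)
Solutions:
 h(z) = C1*cos(z)


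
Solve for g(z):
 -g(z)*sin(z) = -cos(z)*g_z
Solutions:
 g(z) = C1/cos(z)


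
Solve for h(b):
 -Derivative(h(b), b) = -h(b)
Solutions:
 h(b) = C1*exp(b)


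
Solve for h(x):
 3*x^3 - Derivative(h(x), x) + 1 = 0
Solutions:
 h(x) = C1 + 3*x^4/4 + x


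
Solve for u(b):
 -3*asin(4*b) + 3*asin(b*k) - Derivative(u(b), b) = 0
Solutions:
 u(b) = C1 - 3*b*asin(4*b) - 3*sqrt(1 - 16*b^2)/4 + 3*Piecewise((b*asin(b*k) + sqrt(-b^2*k^2 + 1)/k, Ne(k, 0)), (0, True))


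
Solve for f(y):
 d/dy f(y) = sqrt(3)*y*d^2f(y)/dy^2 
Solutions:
 f(y) = C1 + C2*y^(sqrt(3)/3 + 1)


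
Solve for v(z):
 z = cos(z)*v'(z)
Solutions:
 v(z) = C1 + Integral(z/cos(z), z)


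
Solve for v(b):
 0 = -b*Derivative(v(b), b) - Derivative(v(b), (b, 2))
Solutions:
 v(b) = C1 + C2*erf(sqrt(2)*b/2)


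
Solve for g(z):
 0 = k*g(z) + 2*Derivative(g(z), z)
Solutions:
 g(z) = C1*exp(-k*z/2)


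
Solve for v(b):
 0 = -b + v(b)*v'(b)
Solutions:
 v(b) = -sqrt(C1 + b^2)
 v(b) = sqrt(C1 + b^2)


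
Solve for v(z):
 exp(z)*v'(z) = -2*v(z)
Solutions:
 v(z) = C1*exp(2*exp(-z))


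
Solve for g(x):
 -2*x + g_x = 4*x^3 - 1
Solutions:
 g(x) = C1 + x^4 + x^2 - x


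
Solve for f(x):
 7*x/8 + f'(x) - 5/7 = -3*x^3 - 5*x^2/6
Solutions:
 f(x) = C1 - 3*x^4/4 - 5*x^3/18 - 7*x^2/16 + 5*x/7


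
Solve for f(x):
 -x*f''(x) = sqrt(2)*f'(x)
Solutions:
 f(x) = C1 + C2*x^(1 - sqrt(2))


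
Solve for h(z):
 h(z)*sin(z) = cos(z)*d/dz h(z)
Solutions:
 h(z) = C1/cos(z)


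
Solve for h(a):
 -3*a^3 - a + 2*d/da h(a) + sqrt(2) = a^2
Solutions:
 h(a) = C1 + 3*a^4/8 + a^3/6 + a^2/4 - sqrt(2)*a/2


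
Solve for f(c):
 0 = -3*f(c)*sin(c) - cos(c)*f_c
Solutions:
 f(c) = C1*cos(c)^3


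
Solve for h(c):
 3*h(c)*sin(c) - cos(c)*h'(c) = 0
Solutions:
 h(c) = C1/cos(c)^3


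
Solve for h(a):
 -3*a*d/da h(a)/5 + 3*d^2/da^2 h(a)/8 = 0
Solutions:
 h(a) = C1 + C2*erfi(2*sqrt(5)*a/5)


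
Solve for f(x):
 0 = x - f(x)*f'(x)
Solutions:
 f(x) = -sqrt(C1 + x^2)
 f(x) = sqrt(C1 + x^2)


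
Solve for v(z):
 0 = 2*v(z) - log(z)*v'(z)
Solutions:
 v(z) = C1*exp(2*li(z))


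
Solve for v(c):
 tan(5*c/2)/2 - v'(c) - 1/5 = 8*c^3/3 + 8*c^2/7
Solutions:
 v(c) = C1 - 2*c^4/3 - 8*c^3/21 - c/5 - log(cos(5*c/2))/5


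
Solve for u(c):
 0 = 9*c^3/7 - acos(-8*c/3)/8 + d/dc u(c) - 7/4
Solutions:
 u(c) = C1 - 9*c^4/28 + c*acos(-8*c/3)/8 + 7*c/4 + sqrt(9 - 64*c^2)/64


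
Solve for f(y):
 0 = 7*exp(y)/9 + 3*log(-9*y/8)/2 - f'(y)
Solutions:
 f(y) = C1 + 3*y*log(-y)/2 + y*(-9*log(2)/2 - 3/2 + 3*log(3)) + 7*exp(y)/9


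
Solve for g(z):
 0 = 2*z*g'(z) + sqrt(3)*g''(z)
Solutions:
 g(z) = C1 + C2*erf(3^(3/4)*z/3)


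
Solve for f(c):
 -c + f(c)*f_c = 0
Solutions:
 f(c) = -sqrt(C1 + c^2)
 f(c) = sqrt(C1 + c^2)


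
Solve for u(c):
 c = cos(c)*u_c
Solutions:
 u(c) = C1 + Integral(c/cos(c), c)


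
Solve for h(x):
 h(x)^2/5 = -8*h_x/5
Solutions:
 h(x) = 8/(C1 + x)


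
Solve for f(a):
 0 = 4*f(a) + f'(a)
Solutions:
 f(a) = C1*exp(-4*a)


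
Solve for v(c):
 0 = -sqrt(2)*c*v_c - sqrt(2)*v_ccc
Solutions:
 v(c) = C1 + Integral(C2*airyai(-c) + C3*airybi(-c), c)


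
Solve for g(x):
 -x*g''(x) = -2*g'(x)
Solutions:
 g(x) = C1 + C2*x^3


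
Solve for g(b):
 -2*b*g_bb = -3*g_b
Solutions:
 g(b) = C1 + C2*b^(5/2)


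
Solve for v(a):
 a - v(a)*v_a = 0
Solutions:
 v(a) = -sqrt(C1 + a^2)
 v(a) = sqrt(C1 + a^2)


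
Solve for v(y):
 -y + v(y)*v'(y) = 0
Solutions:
 v(y) = -sqrt(C1 + y^2)
 v(y) = sqrt(C1 + y^2)


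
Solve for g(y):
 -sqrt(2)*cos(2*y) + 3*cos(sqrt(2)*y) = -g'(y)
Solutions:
 g(y) = C1 + sqrt(2)*sin(2*y)/2 - 3*sqrt(2)*sin(sqrt(2)*y)/2


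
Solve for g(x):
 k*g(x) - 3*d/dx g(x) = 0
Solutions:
 g(x) = C1*exp(k*x/3)


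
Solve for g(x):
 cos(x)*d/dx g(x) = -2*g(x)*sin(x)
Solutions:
 g(x) = C1*cos(x)^2


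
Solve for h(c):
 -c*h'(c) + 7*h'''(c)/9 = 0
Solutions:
 h(c) = C1 + Integral(C2*airyai(21^(2/3)*c/7) + C3*airybi(21^(2/3)*c/7), c)


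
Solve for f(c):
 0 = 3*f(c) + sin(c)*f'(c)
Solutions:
 f(c) = C1*(cos(c) + 1)^(3/2)/(cos(c) - 1)^(3/2)


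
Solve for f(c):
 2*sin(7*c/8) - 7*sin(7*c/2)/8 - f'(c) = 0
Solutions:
 f(c) = C1 - 16*cos(7*c/8)/7 + cos(7*c/2)/4


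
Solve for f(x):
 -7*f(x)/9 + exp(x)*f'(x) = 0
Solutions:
 f(x) = C1*exp(-7*exp(-x)/9)


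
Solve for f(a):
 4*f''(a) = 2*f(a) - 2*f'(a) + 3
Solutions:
 f(a) = C1*exp(-a) + C2*exp(a/2) - 3/2


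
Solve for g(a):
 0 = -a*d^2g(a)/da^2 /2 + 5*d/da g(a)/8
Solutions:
 g(a) = C1 + C2*a^(9/4)


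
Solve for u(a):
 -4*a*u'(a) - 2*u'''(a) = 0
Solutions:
 u(a) = C1 + Integral(C2*airyai(-2^(1/3)*a) + C3*airybi(-2^(1/3)*a), a)


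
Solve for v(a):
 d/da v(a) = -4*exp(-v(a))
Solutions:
 v(a) = log(C1 - 4*a)


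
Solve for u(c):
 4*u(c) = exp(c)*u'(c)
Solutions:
 u(c) = C1*exp(-4*exp(-c))


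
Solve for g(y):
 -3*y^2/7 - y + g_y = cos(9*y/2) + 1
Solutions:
 g(y) = C1 + y^3/7 + y^2/2 + y + 2*sin(9*y/2)/9


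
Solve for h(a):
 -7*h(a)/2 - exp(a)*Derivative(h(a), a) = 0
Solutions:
 h(a) = C1*exp(7*exp(-a)/2)


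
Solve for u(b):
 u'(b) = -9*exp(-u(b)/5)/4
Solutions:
 u(b) = 5*log(C1 - 9*b/20)


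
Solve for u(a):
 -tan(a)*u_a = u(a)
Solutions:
 u(a) = C1/sin(a)


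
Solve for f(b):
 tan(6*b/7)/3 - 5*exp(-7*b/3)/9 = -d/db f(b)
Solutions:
 f(b) = C1 - 7*log(tan(6*b/7)^2 + 1)/36 - 5*exp(-7*b/3)/21


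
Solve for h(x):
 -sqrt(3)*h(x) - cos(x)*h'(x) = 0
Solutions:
 h(x) = C1*(sin(x) - 1)^(sqrt(3)/2)/(sin(x) + 1)^(sqrt(3)/2)


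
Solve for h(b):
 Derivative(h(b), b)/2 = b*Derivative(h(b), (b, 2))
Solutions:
 h(b) = C1 + C2*b^(3/2)


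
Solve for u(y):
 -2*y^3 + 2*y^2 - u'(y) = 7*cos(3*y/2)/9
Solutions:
 u(y) = C1 - y^4/2 + 2*y^3/3 - 14*sin(3*y/2)/27


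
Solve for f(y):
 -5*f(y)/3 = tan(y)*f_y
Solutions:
 f(y) = C1/sin(y)^(5/3)


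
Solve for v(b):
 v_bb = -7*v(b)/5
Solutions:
 v(b) = C1*sin(sqrt(35)*b/5) + C2*cos(sqrt(35)*b/5)


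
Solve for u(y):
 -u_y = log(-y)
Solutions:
 u(y) = C1 - y*log(-y) + y


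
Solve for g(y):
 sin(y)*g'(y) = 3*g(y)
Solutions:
 g(y) = C1*(cos(y) - 1)^(3/2)/(cos(y) + 1)^(3/2)


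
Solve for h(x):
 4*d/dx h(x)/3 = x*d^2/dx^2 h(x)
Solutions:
 h(x) = C1 + C2*x^(7/3)


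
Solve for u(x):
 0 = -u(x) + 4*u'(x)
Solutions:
 u(x) = C1*exp(x/4)


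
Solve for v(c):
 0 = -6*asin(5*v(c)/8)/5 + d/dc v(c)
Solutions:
 Integral(1/asin(5*_y/8), (_y, v(c))) = C1 + 6*c/5


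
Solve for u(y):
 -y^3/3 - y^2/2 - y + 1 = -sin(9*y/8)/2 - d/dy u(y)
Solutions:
 u(y) = C1 + y^4/12 + y^3/6 + y^2/2 - y + 4*cos(9*y/8)/9


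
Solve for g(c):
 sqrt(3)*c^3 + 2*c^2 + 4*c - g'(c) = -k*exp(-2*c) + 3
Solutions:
 g(c) = C1 + sqrt(3)*c^4/4 + 2*c^3/3 + 2*c^2 - 3*c - k*exp(-2*c)/2


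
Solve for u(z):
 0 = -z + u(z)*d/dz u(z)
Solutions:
 u(z) = -sqrt(C1 + z^2)
 u(z) = sqrt(C1 + z^2)


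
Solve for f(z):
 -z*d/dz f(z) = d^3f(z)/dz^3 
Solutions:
 f(z) = C1 + Integral(C2*airyai(-z) + C3*airybi(-z), z)


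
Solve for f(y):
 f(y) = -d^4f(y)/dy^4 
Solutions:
 f(y) = (C1*sin(sqrt(2)*y/2) + C2*cos(sqrt(2)*y/2))*exp(-sqrt(2)*y/2) + (C3*sin(sqrt(2)*y/2) + C4*cos(sqrt(2)*y/2))*exp(sqrt(2)*y/2)


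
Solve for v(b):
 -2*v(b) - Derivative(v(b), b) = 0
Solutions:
 v(b) = C1*exp(-2*b)


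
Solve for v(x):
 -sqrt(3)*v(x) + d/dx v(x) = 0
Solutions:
 v(x) = C1*exp(sqrt(3)*x)


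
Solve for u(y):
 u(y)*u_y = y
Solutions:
 u(y) = -sqrt(C1 + y^2)
 u(y) = sqrt(C1 + y^2)


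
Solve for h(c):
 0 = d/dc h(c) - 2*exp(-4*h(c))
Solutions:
 h(c) = log(-I*(C1 + 8*c)^(1/4))
 h(c) = log(I*(C1 + 8*c)^(1/4))
 h(c) = log(-(C1 + 8*c)^(1/4))
 h(c) = log(C1 + 8*c)/4


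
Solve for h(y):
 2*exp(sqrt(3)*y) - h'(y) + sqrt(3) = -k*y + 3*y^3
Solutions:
 h(y) = C1 + k*y^2/2 - 3*y^4/4 + sqrt(3)*y + 2*sqrt(3)*exp(sqrt(3)*y)/3


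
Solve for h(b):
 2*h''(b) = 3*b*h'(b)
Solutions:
 h(b) = C1 + C2*erfi(sqrt(3)*b/2)


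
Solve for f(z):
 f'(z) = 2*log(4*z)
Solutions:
 f(z) = C1 + 2*z*log(z) - 2*z + z*log(16)


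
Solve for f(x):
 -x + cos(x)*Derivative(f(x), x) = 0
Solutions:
 f(x) = C1 + Integral(x/cos(x), x)


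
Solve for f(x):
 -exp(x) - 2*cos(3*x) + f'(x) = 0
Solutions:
 f(x) = C1 + exp(x) + 2*sin(3*x)/3


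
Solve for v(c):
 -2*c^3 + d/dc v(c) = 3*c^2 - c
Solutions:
 v(c) = C1 + c^4/2 + c^3 - c^2/2


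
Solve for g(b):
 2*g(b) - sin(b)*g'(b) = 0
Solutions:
 g(b) = C1*(cos(b) - 1)/(cos(b) + 1)


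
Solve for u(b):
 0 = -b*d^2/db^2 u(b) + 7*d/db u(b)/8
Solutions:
 u(b) = C1 + C2*b^(15/8)


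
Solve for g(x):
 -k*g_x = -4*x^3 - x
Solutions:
 g(x) = C1 + x^4/k + x^2/(2*k)


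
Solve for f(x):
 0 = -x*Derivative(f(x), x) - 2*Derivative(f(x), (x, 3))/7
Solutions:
 f(x) = C1 + Integral(C2*airyai(-2^(2/3)*7^(1/3)*x/2) + C3*airybi(-2^(2/3)*7^(1/3)*x/2), x)


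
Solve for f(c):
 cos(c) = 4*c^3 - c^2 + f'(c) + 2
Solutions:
 f(c) = C1 - c^4 + c^3/3 - 2*c + sin(c)


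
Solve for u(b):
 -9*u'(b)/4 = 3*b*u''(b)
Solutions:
 u(b) = C1 + C2*b^(1/4)


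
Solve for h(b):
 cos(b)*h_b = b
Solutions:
 h(b) = C1 + Integral(b/cos(b), b)


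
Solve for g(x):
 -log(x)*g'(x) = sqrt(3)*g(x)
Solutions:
 g(x) = C1*exp(-sqrt(3)*li(x))


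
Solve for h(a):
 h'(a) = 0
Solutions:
 h(a) = C1


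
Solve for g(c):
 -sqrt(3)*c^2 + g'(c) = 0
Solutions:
 g(c) = C1 + sqrt(3)*c^3/3


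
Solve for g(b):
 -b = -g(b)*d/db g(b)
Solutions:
 g(b) = -sqrt(C1 + b^2)
 g(b) = sqrt(C1 + b^2)


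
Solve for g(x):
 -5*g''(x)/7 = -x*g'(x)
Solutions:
 g(x) = C1 + C2*erfi(sqrt(70)*x/10)


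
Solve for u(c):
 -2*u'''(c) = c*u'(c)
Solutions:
 u(c) = C1 + Integral(C2*airyai(-2^(2/3)*c/2) + C3*airybi(-2^(2/3)*c/2), c)


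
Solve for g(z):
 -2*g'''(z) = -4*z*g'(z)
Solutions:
 g(z) = C1 + Integral(C2*airyai(2^(1/3)*z) + C3*airybi(2^(1/3)*z), z)


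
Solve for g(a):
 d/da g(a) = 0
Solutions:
 g(a) = C1


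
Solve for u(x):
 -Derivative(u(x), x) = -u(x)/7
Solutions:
 u(x) = C1*exp(x/7)


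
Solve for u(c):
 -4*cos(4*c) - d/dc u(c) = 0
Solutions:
 u(c) = C1 - sin(4*c)


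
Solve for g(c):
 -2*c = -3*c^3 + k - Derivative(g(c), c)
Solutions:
 g(c) = C1 - 3*c^4/4 + c^2 + c*k


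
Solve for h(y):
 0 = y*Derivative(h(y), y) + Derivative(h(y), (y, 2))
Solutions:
 h(y) = C1 + C2*erf(sqrt(2)*y/2)


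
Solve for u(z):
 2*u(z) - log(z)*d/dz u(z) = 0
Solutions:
 u(z) = C1*exp(2*li(z))


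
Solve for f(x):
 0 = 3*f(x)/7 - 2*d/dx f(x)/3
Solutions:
 f(x) = C1*exp(9*x/14)


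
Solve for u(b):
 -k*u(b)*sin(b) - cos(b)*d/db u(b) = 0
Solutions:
 u(b) = C1*exp(k*log(cos(b)))


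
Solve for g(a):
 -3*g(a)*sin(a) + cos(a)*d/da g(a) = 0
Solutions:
 g(a) = C1/cos(a)^3


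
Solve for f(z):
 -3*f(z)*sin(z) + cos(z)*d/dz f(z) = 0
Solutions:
 f(z) = C1/cos(z)^3


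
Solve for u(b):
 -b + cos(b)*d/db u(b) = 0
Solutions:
 u(b) = C1 + Integral(b/cos(b), b)


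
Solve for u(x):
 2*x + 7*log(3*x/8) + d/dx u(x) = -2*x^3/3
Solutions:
 u(x) = C1 - x^4/6 - x^2 - 7*x*log(x) + x*log(2097152/2187) + 7*x


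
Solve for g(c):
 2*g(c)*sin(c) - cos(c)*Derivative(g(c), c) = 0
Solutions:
 g(c) = C1/cos(c)^2


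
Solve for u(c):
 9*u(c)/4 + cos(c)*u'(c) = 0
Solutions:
 u(c) = C1*(sin(c) - 1)^(9/8)/(sin(c) + 1)^(9/8)


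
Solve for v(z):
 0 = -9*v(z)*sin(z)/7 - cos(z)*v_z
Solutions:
 v(z) = C1*cos(z)^(9/7)


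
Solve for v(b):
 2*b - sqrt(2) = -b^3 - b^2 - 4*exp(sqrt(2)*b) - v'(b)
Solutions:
 v(b) = C1 - b^4/4 - b^3/3 - b^2 + sqrt(2)*b - 2*sqrt(2)*exp(sqrt(2)*b)


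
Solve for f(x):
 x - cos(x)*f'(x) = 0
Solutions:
 f(x) = C1 + Integral(x/cos(x), x)


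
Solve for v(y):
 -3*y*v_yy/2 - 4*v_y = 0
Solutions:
 v(y) = C1 + C2/y^(5/3)


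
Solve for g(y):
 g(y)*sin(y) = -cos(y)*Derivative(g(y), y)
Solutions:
 g(y) = C1*cos(y)


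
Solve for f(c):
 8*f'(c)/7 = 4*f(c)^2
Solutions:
 f(c) = -2/(C1 + 7*c)


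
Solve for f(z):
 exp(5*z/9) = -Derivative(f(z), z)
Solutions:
 f(z) = C1 - 9*exp(5*z/9)/5


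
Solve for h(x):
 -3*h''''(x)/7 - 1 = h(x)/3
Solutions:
 h(x) = (C1*sin(sqrt(6)*7^(1/4)*x/6) + C2*cos(sqrt(6)*7^(1/4)*x/6))*exp(-sqrt(6)*7^(1/4)*x/6) + (C3*sin(sqrt(6)*7^(1/4)*x/6) + C4*cos(sqrt(6)*7^(1/4)*x/6))*exp(sqrt(6)*7^(1/4)*x/6) - 3


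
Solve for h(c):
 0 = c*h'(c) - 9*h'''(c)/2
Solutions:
 h(c) = C1 + Integral(C2*airyai(6^(1/3)*c/3) + C3*airybi(6^(1/3)*c/3), c)


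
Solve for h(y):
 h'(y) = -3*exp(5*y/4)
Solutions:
 h(y) = C1 - 12*exp(5*y/4)/5


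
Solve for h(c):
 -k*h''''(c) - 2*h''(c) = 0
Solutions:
 h(c) = C1 + C2*c + C3*exp(-sqrt(2)*c*sqrt(-1/k)) + C4*exp(sqrt(2)*c*sqrt(-1/k))


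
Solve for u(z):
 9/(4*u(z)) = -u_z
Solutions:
 u(z) = -sqrt(C1 - 18*z)/2
 u(z) = sqrt(C1 - 18*z)/2


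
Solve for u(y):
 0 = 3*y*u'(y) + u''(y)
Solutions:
 u(y) = C1 + C2*erf(sqrt(6)*y/2)


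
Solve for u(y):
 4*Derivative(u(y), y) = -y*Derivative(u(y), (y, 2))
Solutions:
 u(y) = C1 + C2/y^3


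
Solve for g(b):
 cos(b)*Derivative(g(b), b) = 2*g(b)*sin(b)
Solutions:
 g(b) = C1/cos(b)^2


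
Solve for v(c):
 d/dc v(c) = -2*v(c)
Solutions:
 v(c) = C1*exp(-2*c)


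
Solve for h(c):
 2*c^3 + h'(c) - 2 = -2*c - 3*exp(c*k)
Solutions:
 h(c) = C1 - c^4/2 - c^2 + 2*c - 3*exp(c*k)/k


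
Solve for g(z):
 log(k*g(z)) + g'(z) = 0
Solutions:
 li(k*g(z))/k = C1 - z


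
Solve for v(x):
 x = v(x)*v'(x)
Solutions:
 v(x) = -sqrt(C1 + x^2)
 v(x) = sqrt(C1 + x^2)


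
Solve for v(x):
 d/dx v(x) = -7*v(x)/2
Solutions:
 v(x) = C1*exp(-7*x/2)


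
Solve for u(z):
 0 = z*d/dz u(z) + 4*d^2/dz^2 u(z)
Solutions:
 u(z) = C1 + C2*erf(sqrt(2)*z/4)


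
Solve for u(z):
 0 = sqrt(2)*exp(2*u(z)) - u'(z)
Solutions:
 u(z) = log(-sqrt(-1/(C1 + sqrt(2)*z))) - log(2)/2
 u(z) = log(-1/(C1 + sqrt(2)*z))/2 - log(2)/2


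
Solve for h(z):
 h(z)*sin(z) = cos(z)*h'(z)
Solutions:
 h(z) = C1/cos(z)


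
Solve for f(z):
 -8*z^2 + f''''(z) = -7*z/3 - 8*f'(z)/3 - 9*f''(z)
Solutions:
 f(z) = C1 + C2*exp(3^(1/3)*z*(-9/(4 + sqrt(259))^(1/3) + 3^(1/3)*(4 + sqrt(259))^(1/3))/6)*sin(3^(1/6)*z*(3*3^(2/3)/(4 + sqrt(259))^(1/3) + (4 + sqrt(259))^(1/3))/2) + C3*exp(3^(1/3)*z*(-9/(4 + sqrt(259))^(1/3) + 3^(1/3)*(4 + sqrt(259))^(1/3))/6)*cos(3^(1/6)*z*(3*3^(2/3)/(4 + sqrt(259))^(1/3) + (4 + sqrt(259))^(1/3))/2) + C4*exp(3^(1/3)*z*(-3^(1/3)*(4 + sqrt(259))^(1/3)/3 + 3/(4 + sqrt(259))^(1/3))) + z^3 - 169*z^2/16 + 4563*z/64


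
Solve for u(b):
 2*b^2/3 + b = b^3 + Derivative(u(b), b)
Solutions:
 u(b) = C1 - b^4/4 + 2*b^3/9 + b^2/2


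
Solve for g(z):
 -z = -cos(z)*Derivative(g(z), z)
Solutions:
 g(z) = C1 + Integral(z/cos(z), z)


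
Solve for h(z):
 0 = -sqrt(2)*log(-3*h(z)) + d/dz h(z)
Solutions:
 -sqrt(2)*Integral(1/(log(-_y) + log(3)), (_y, h(z)))/2 = C1 - z


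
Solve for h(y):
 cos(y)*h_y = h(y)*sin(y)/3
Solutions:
 h(y) = C1/cos(y)^(1/3)


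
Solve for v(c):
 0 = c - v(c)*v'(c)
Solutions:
 v(c) = -sqrt(C1 + c^2)
 v(c) = sqrt(C1 + c^2)


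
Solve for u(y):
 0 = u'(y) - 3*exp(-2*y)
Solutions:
 u(y) = C1 - 3*exp(-2*y)/2


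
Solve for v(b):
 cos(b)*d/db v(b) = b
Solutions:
 v(b) = C1 + Integral(b/cos(b), b)


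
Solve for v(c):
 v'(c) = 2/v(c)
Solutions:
 v(c) = -sqrt(C1 + 4*c)
 v(c) = sqrt(C1 + 4*c)


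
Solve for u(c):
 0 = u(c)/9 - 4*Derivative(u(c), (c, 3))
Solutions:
 u(c) = C3*exp(6^(1/3)*c/6) + (C1*sin(2^(1/3)*3^(5/6)*c/12) + C2*cos(2^(1/3)*3^(5/6)*c/12))*exp(-6^(1/3)*c/12)


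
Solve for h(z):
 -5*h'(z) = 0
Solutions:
 h(z) = C1


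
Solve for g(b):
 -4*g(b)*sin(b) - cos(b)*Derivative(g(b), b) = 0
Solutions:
 g(b) = C1*cos(b)^4


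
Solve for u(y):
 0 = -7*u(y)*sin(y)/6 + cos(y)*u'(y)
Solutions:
 u(y) = C1/cos(y)^(7/6)


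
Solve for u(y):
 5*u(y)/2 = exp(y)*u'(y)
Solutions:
 u(y) = C1*exp(-5*exp(-y)/2)


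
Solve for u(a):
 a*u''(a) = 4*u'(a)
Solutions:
 u(a) = C1 + C2*a^5


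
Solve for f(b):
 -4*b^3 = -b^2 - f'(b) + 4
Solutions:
 f(b) = C1 + b^4 - b^3/3 + 4*b


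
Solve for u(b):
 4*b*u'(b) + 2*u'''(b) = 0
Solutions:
 u(b) = C1 + Integral(C2*airyai(-2^(1/3)*b) + C3*airybi(-2^(1/3)*b), b)


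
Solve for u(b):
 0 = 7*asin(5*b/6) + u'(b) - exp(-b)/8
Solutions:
 u(b) = C1 - 7*b*asin(5*b/6) - 7*sqrt(36 - 25*b^2)/5 - exp(-b)/8


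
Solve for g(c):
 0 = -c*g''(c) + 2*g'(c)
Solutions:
 g(c) = C1 + C2*c^3


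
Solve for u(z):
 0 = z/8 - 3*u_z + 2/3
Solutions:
 u(z) = C1 + z^2/48 + 2*z/9


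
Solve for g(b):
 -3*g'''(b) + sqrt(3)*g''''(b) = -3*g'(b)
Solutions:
 g(b) = C1 + C2*exp(b*(2*2^(1/3)*3^(2/3)/(3*sqrt(15) + 7*sqrt(3))^(1/3) + 2^(2/3)*3^(1/3)*(3*sqrt(15) + 7*sqrt(3))^(1/3) + 4*sqrt(3))/12)*sin(2^(1/3)*3^(1/6)*b*(-2^(1/3)*3^(2/3)*(3*sqrt(15) + 7*sqrt(3))^(1/3) + 6/(3*sqrt(15) + 7*sqrt(3))^(1/3))/12) + C3*exp(b*(2*2^(1/3)*3^(2/3)/(3*sqrt(15) + 7*sqrt(3))^(1/3) + 2^(2/3)*3^(1/3)*(3*sqrt(15) + 7*sqrt(3))^(1/3) + 4*sqrt(3))/12)*cos(2^(1/3)*3^(1/6)*b*(-2^(1/3)*3^(2/3)*(3*sqrt(15) + 7*sqrt(3))^(1/3) + 6/(3*sqrt(15) + 7*sqrt(3))^(1/3))/12) + C4*exp(b*(-2^(2/3)*3^(1/3)*(3*sqrt(15) + 7*sqrt(3))^(1/3) - 2*2^(1/3)*3^(2/3)/(3*sqrt(15) + 7*sqrt(3))^(1/3) + 2*sqrt(3))/6)


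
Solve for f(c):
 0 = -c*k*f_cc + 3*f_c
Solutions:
 f(c) = C1 + c^(((re(k) + 3)*re(k) + im(k)^2)/(re(k)^2 + im(k)^2))*(C2*sin(3*log(c)*Abs(im(k))/(re(k)^2 + im(k)^2)) + C3*cos(3*log(c)*im(k)/(re(k)^2 + im(k)^2)))


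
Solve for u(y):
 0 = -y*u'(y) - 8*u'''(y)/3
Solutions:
 u(y) = C1 + Integral(C2*airyai(-3^(1/3)*y/2) + C3*airybi(-3^(1/3)*y/2), y)


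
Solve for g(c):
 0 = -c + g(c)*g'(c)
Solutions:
 g(c) = -sqrt(C1 + c^2)
 g(c) = sqrt(C1 + c^2)


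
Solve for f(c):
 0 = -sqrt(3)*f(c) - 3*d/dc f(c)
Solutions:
 f(c) = C1*exp(-sqrt(3)*c/3)
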